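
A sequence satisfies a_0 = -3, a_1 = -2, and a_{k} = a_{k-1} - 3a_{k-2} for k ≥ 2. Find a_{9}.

-167

The ordinary generating function has denominator 1 - x + 3x^2.
Iterating the recurrence: a_0,…,a_{9} = -3, -2, 7, 13, -8, -47, -23, 118, 187, -167.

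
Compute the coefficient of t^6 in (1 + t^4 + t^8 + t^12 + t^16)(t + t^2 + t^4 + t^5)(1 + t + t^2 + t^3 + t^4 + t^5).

(1 + t^4 + t^8 + t^12 + t^16) has coefficients 1,0,0,0,1,0,0 for degrees 0…6.
(t + t^2 + t^4 + t^5) has coefficients 0,1,1,0,1,1,0 for degrees 0…6.
Finally multiplying by (1 + t + t^2 + t^3 + t^4 + t^5), the product of all factors after the first has coefficients 0,1,2,2,3,4,4 for degrees 0…6.
[t^6] = 1·4 + 1·2 = 6.

6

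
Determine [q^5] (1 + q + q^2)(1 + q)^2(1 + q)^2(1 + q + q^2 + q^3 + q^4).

(1 + q + q^2) has coefficients 1,1,1 for degrees 0…2.
(1 + q)^2 has coefficients 1,2,1,0,0,0 for degrees 0…5.
Multiplying by (1 + q)^2 gives running coefficients 1,4,6,4,1,0 for degrees 0…5.
Finally multiplying by (1 + q + q^2 + q^3 + q^4), the product of all factors after the first has coefficients 1,5,11,15,16,15 for degrees 0…5.
[q^5] = 1·15 + 1·16 + 1·15 = 46.

46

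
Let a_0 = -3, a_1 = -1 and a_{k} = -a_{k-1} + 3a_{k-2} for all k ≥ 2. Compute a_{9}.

1445

The ordinary generating function has denominator 1 + y - 3y^2.
Iterating the recurrence: a_0,…,a_{9} = -3, -1, -8, 5, -29, 44, -131, 263, -656, 1445.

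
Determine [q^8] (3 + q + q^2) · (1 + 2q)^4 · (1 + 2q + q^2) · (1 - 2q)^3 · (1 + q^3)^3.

346

(3 + q + q^2) has coefficients 3,1,1 for degrees 0…2.
(1 + 2q)^4 has coefficients 1,8,24,32,16,0,0,0,0 for degrees 0…8.
Multiplying by (1 + 2q + q^2) gives running coefficients 1,10,41,88,104,64,16,0,0 for degrees 0…8.
Multiplying by (1 - 2q)^3 gives running coefficients 1,4,-7,-46,-12,168,176,-160,-320 for degrees 0…8.
Finally multiplying by (1 + q^3)^3, the product of all factors after the first has coefficients 1,4,-7,-43,0,147,41,-184,163 for degrees 0…8.
[q^8] = 3·163 + 1·(-184) + 1·41 = 346.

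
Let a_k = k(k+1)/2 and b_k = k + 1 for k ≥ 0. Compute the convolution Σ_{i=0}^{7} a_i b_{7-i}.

The convolution is the x^7 coefficient of A(x)B(x).
Σ = 0·8 + 1·7 + 3·6 + 6·5 + 10·4 + 15·3 + 21·2 + 28·1 = 210.

210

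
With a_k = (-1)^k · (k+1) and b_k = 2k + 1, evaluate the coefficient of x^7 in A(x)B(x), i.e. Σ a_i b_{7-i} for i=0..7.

This is [x^7] in the product of the two ordinary generating functions.
Σ = 1·15 − 2·13 + 3·11 − 4·9 + 5·7 − 6·5 + 7·3 − 8·1 = 4.

4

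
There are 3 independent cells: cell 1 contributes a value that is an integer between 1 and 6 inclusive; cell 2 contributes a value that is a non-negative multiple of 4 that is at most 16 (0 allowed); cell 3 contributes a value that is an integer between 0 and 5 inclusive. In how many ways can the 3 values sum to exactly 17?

The generating function for the choices is (y + y^2 + y^3 + y^4 + y^5 + y^6)·(1 + y^4 + y^8 + y^12 + y^16)·(1 + y + y^2 + y^3 + y^4 + y^5); the count is [y^17].
(y + y^2 + y^3 + y^4 + y^5 + y^6) has coefficients 0,1,1,1,1,1,1 for degrees 0…6.
(1 + y^4 + y^8 + y^12 + y^16) has coefficients 1,0,0,0,1,0,0,0,1,0,0,0,1,0,0,0,1,0 for degrees 0…17.
Finally multiplying by (1 + y + y^2 + y^3 + y^4 + y^5), the product of all factors after the first has coefficients 1,1,1,1,2,2,1,1,2,2,1,1,2,2,1,1,2,2 for degrees 0…17.
[y^17] = 1·2 + 1·1 + 1·1 + 1·2 + 1·2 + 1·1 = 9.

9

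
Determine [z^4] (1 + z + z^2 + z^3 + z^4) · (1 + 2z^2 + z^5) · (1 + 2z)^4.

(1 + z + z^2 + z^3 + z^4) has coefficients 1,1,1,1,1 for degrees 0…4.
(1 + 2z^2 + z^5) has coefficients 1,0,2,0,0 for degrees 0…4.
Finally multiplying by (1 + 2z)^4, the product of all factors after the first has coefficients 1,8,26,48,64 for degrees 0…4.
[z^4] = 1·64 + 1·48 + 1·26 + 1·8 + 1·1 = 147.

147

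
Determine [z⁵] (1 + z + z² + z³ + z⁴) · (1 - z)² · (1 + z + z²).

(1 + z + z² + z³ + z⁴) has coefficients 1,1,1,1,1 for degrees 0…4.
(1 - z)² has coefficients 1,-2,1,0,0,0 for degrees 0…5.
Finally multiplying by (1 + z + z²), the product of all factors after the first has coefficients 1,-1,0,-1,1,0 for degrees 0…5.
[z⁵] = 1·0 + 1·1 + 1·(-1) + 1·0 + 1·(-1) = -1.

-1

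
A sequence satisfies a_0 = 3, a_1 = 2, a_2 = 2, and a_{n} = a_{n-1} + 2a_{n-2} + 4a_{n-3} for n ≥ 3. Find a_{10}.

7214

The ordinary generating function has denominator 1 - t - 2t^2 - 4t^3.
Iterating the recurrence: a_0,…,a_{10} = 3, 2, 2, 18, 30, 74, 206, 474, 1182, 2954, 7214.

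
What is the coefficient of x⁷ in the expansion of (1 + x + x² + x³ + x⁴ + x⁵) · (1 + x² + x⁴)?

2

(1 + x + x² + x³ + x⁴ + x⁵) has coefficients 1,1,1,1,1,1 for degrees 0…5.
(1 + x² + x⁴) has coefficients 1,0,1,0,1,0,0,0 for degrees 0…7.
[x⁷] = 1·0 + 1·0 + 1·0 + 1·1 + 1·0 + 1·1 = 2.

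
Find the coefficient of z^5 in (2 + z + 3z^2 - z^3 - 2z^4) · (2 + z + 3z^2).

(2 + z + 3z^2 - z^3 - 2z^4) has coefficients 2,1,3,-1,-2 for degrees 0…4.
(2 + z + 3z^2) has coefficients 2,1,3,0,0,0 for degrees 0…5.
[z^5] = 2·0 + 1·0 + 3·0 − 1·3 − 2·1 = -5.

-5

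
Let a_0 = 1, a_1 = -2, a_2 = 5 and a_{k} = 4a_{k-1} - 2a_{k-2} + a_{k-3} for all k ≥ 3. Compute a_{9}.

The ordinary generating function has denominator 1 - 4x + 2x^2 - x^3.
Iterating the recurrence: a_0,…,a_{9} = 1, -2, 5, 25, 88, 307, 1077, 3782, 13281, 46637.

46637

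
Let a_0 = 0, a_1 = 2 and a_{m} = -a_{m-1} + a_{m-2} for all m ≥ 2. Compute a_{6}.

The ordinary generating function has denominator 1 + x - x^2.
Iterating the recurrence: a_0,…,a_{6} = 0, 2, -2, 4, -6, 10, -16.

-16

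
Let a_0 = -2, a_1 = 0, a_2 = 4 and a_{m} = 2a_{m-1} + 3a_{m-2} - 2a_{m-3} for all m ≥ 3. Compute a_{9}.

The ordinary generating function has denominator 1 - 2x - 3x^2 + 2x^3.
Iterating the recurrence: a_0,…,a_{9} = -2, 0, 4, 12, 36, 100, 284, 796, 2244, 6308.

6308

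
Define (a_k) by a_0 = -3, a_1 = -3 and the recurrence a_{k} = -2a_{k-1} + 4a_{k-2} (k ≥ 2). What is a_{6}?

The ordinary generating function has denominator 1 + 2t - 4t^2.
Iterating the recurrence: a_0,…,a_{6} = -3, -3, -6, 0, -24, 48, -192.

-192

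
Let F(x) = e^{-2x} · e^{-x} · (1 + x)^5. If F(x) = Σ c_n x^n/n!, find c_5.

The EGF product rule gives c_5 = Σ_{k_1+k_2+k_3=5} C(5; k_1,k_2,k_3) · ∏ g_i(k_i), where e^{-2x} gives (-2)^k; e^{-x} gives (-1)^k; (1+x)^5 gives the falling factorial (5)_k.
g_1(k) for k = 0…5: 1, -2, 4, -8, 16, -32.
g_2(k) for k = 0…5: 1, -1, 1, -1, 1, -1.
g_3(k) for k = 0…5: 1, 5, 20, 60, 120, 120.
First combine the last two factors: h(k) = Σ_j C(k,j)·g_2(j)·g_3(k−j) for k = 0…5: 1, 4, 11, 14, -19, -56.
c_5 = Σ_k C(5,k)·g_1(k)·h(5−k) = 1·1·(-56) + 5·(-2)·(-19) + 10·4·14 + 10·(-8)·11 + 5·16·4 + 1·(-32)·1 = −56 + 190 + 560 − 880 + 320 − 32 = 102.

102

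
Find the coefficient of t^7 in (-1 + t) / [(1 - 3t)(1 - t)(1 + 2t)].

The denominator gives the recurrence a_n = 2a_(n−1) + 5a_(n−2) − 6a_(n−3) for n ≥ 3; the numerator fixes a_0 = -1, a_1 = -1, a_2 = -7.
Iterating: -1, -1, -7, -13, -55, -133, -463, -1261, so a_7 = -1261.

-1261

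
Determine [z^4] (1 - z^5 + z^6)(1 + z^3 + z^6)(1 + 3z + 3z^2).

3

(1 - z^5 + z^6) has coefficients 1,0,0,0,0 for degrees 0…4.
(1 + z^3 + z^6) has coefficients 1,0,0,1,0 for degrees 0…4.
Finally multiplying by (1 + 3z + 3z^2), the product of all factors after the first has coefficients 1,3,3,1,3 for degrees 0…4.
[z^4] = 1·3 = 3.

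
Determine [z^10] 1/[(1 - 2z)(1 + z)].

Partial fractions give a closed form: a_n = (2/3)·2^n + (1/3)·(-1)^n.
At n = 10: a_10 = 683.

683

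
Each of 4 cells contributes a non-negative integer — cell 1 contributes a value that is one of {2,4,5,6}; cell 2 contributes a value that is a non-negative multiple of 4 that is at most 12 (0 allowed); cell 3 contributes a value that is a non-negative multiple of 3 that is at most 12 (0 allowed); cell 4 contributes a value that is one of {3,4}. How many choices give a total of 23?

The generating function for the choices is (y² + y⁴ + y⁵ + y⁶)·(1 + y⁴ + y⁸ + y¹²)·(1 + y³ + y⁶ + y⁹ + y¹²)·(y³ + y⁴); the count is [y²³].
(y² + y⁴ + y⁵ + y⁶) has coefficients 0,0,1,0,1,1,1 for degrees 0…6.
(1 + y⁴ + y⁸ + y¹²) has coefficients 1,0,0,0,1,0,0,0,1,0,0,0,1,0,0,0,0,0,0,0,0,0,0,0 for degrees 0…23.
Multiplying by (1 + y³ + y⁶ + y⁹ + y¹²) gives running coefficients 1,0,0,1,1,0,1,1,1,1,1,1,2,1,1,1,1,1,1,0,1,1,0,0 for degrees 0…23.
Finally multiplying by (y³ + y⁴), the product of all factors after the first has coefficients 0,0,0,1,1,0,1,2,1,1,2,2,2,2,2,3,3,2,2,2,2,2,1,1 for degrees 0…23.
[y²³] = 1·2 + 1·2 + 1·2 + 1·2 = 8.

8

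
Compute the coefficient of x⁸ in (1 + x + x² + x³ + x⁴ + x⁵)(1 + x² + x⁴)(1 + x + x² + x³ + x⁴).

11

(1 + x + x² + x³ + x⁴ + x⁵) has coefficients 1,1,1,1,1,1 for degrees 0…5.
(1 + x² + x⁴) has coefficients 1,0,1,0,1,0,0,0,0 for degrees 0…8.
Finally multiplying by (1 + x + x² + x³ + x⁴), the product of all factors after the first has coefficients 1,1,2,2,3,2,2,1,1 for degrees 0…8.
[x⁸] = 1·1 + 1·1 + 1·2 + 1·2 + 1·3 + 1·2 = 11.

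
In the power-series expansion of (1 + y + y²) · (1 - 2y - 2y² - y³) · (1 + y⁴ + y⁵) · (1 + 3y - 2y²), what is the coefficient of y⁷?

(1 + y + y²) has coefficients 1,1,1 for degrees 0…2.
(1 - 2y - 2y² - y³) has coefficients 1,-2,-2,-1,0,0,0,0 for degrees 0…7.
Multiplying by (1 + y⁴ + y⁵) gives running coefficients 1,-2,-2,-1,1,-1,-4,-3 for degrees 0…7.
Finally multiplying by (1 + 3y - 2y²), the product of all factors after the first has coefficients 1,1,-10,-3,2,4,-9,-13 for degrees 0…7.
[y⁷] = 1·(-13) + 1·(-9) + 1·4 = -18.

-18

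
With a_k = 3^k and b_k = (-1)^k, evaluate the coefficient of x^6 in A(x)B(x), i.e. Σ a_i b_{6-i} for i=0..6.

This is [x^6] in the product of the two ordinary generating functions.
Σ = 1·1 + 3·(-1) + 9·1 + 27·(-1) + 81·1 + 243·(-1) + 729·1 = 547.

547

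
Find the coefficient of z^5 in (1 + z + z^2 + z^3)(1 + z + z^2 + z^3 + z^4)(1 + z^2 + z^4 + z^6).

(1 + z + z^2 + z^3) has coefficients 1,1,1,1 for degrees 0…3.
(1 + z + z^2 + z^3 + z^4) has coefficients 1,1,1,1,1,0 for degrees 0…5.
Finally multiplying by (1 + z^2 + z^4 + z^6), the product of all factors after the first has coefficients 1,1,2,2,3,2 for degrees 0…5.
[z^5] = 1·2 + 1·3 + 1·2 + 1·2 = 9.

9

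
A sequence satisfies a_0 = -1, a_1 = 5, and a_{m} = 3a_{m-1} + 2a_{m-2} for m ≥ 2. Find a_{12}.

4484141

The ordinary generating function has denominator 1 - 3t - 2t^2.
Iterating the recurrence: a_0,…,a_{12} = -1, 5, 13, 49, 173, 617, 2197, 7825, 27869, 99257, 353509, 1259041, 4484141.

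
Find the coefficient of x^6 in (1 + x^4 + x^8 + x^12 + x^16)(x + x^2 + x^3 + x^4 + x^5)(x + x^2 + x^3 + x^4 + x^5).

(1 + x^4 + x^8 + x^12 + x^16) has coefficients 1,0,0,0,1,0,0 for degrees 0…6.
(x + x^2 + x^3 + x^4 + x^5) has coefficients 0,1,1,1,1,1,0 for degrees 0…6.
Finally multiplying by (x + x^2 + x^3 + x^4 + x^5), the product of all factors after the first has coefficients 0,0,1,2,3,4,5 for degrees 0…6.
[x^6] = 1·5 + 1·1 = 6.

6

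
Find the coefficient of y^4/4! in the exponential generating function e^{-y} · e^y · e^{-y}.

The EGF product rule gives c_4 = Σ_{k_1+k_2+k_3=4} C(4; k_1,k_2,k_3) · ∏ g_i(k_i), where e^{-y} gives (-1)^k; e^y gives (1)^k; e^{-y} gives (-1)^k.
g_1(k) for k = 0…4: 1, -1, 1, -1, 1.
g_2(k) for k = 0…4: 1, 1, 1, 1, 1.
g_3(k) for k = 0…4: 1, -1, 1, -1, 1.
First combine the last two factors: h(k) = Σ_j C(k,j)·g_2(j)·g_3(k−j) for k = 0…4: 1, 0, 0, 0, 0.
c_4 = Σ_k C(4,k)·g_1(k)·h(4−k) = 1·1·1 = 1.

1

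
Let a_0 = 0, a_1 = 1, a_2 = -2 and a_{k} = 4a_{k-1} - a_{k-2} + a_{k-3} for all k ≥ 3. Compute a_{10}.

-99923

The ordinary generating function has denominator 1 - 4y + y^2 - y^3.
Iterating the recurrence: a_0,…,a_{10} = 0, 1, -2, -9, -33, -125, -476, -1812, -6897, -26252, -99923.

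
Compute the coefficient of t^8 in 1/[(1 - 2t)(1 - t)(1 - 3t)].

Partial fractions give a closed form: a_n = (-4)·2^n + (1/2)·1^n + (9/2)·3^n.
At n = 8: a_8 = 28501.

28501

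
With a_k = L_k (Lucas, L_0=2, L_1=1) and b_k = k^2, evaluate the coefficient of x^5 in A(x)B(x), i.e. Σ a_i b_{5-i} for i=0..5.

116

This is [x^5] in the product of the two ordinary generating functions.
Σ = 2·25 + 1·16 + 3·9 + 4·4 + 7·1 + 11·0 = 116.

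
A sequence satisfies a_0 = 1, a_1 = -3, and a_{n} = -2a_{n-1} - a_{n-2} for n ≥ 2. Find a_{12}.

25

The ordinary generating function has denominator 1 + 2y + y^2.
Iterating the recurrence: a_0,…,a_{12} = 1, -3, 5, -7, 9, -11, 13, -15, 17, -19, 21, -23, 25.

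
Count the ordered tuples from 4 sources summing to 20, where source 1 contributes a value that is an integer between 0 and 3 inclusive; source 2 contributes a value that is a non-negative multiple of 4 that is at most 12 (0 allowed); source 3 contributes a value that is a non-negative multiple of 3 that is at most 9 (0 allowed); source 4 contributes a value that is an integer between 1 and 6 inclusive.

19

The generating function for the choices is (1 + y + y^2 + y^3)·(1 + y^4 + y^8 + y^12)·(1 + y^3 + y^6 + y^9)·(y + y^2 + y^3 + y^4 + y^5 + y^6); the count is [y^20].
(1 + y + y^2 + y^3) has coefficients 1,1,1,1 for degrees 0…3.
(1 + y^4 + y^8 + y^12) has coefficients 1,0,0,0,1,0,0,0,1,0,0,0,1,0,0,0,0,0,0,0,0 for degrees 0…20.
Multiplying by (1 + y^3 + y^6 + y^9) gives running coefficients 1,0,0,1,1,0,1,1,1,1,1,1,1,1,1,1,0,1,1,0,0 for degrees 0…20.
Finally multiplying by (y + y^2 + y^3 + y^4 + y^5 + y^6), the product of all factors after the first has coefficients 0,1,1,1,2,3,3,3,4,5,5,5,6,6,6,6,6,5,5,5,4 for degrees 0…20.
[y^20] = 1·4 + 1·5 + 1·5 + 1·5 = 19.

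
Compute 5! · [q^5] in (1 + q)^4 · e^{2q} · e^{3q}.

The EGF product rule gives c_5 = Σ_{k_1+k_2+k_3=5} C(5; k_1,k_2,k_3) · ∏ g_i(k_i), where (1+q)^4 gives the falling factorial (4)_k; e^{2q} gives (2)^k; e^{3q} gives (3)^k.
g_1(k) for k = 0…5: 1, 4, 12, 24, 24, 0.
g_2(k) for k = 0…5: 1, 2, 4, 8, 16, 32.
g_3(k) for k = 0…5: 1, 3, 9, 27, 81, 243.
First combine the last two factors: h(k) = Σ_j C(k,j)·g_2(j)·g_3(k−j) for k = 0…5: 1, 5, 25, 125, 625, 3125.
c_5 = Σ_k C(5,k)·g_1(k)·h(5−k) = 1·1·3125 + 5·4·625 + 10·12·125 + 10·24·25 + 5·24·5 = 3125 + 12500 + 15000 + 6000 + 600 = 37225.

37225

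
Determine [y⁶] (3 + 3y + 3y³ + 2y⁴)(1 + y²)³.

(3 + 3y + 3y³ + 2y⁴) has coefficients 3,3,0,3,2 for degrees 0…4.
(1 + y²)³ has coefficients 1,0,3,0,3,0,1 for degrees 0…6.
[y⁶] = 3·1 + 3·0 + 3·0 + 2·3 = 9.

9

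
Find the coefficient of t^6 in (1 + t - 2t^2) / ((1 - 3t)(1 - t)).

1215

The denominator gives the recurrence a_n = 4a_(n−1) − 3a_(n−2) for n ≥ 3; the numerator fixes a_0 = 1, a_1 = 5, a_2 = 15.
Iterating: 1, 5, 15, 45, 135, 405, 1215, so a_6 = 1215.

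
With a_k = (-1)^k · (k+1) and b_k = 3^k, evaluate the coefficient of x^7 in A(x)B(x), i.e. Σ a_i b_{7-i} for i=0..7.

This is [x^7] in the product of the two ordinary generating functions.
Σ = 1·2187 − 2·729 + 3·243 − 4·81 + 5·27 − 6·9 + 7·3 − 8·1 = 1228.

1228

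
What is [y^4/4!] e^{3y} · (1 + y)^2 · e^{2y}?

The EGF product rule gives c_4 = Σ_{k_1+k_2+k_3=4} C(4; k_1,k_2,k_3) · ∏ g_i(k_i), where e^{3y} gives (3)^k; (1+y)^2 gives the falling factorial (2)_k; e^{2y} gives (2)^k.
g_1(k) for k = 0…4: 1, 3, 9, 27, 81.
g_2(k) for k = 0…4: 1, 2, 2, 0, 0.
g_3(k) for k = 0…4: 1, 2, 4, 8, 16.
First combine the last two factors: h(k) = Σ_j C(k,j)·g_2(j)·g_3(k−j) for k = 0…4: 1, 4, 14, 44, 128.
c_4 = Σ_k C(4,k)·g_1(k)·h(4−k) = 1·1·128 + 4·3·44 + 6·9·14 + 4·27·4 + 1·81·1 = 128 + 528 + 756 + 432 + 81 = 1925.

1925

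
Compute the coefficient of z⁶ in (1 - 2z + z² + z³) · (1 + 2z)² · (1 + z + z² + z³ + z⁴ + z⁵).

8

(1 - 2z + z² + z³) has coefficients 1,-2,1,1 for degrees 0…3.
(1 + 2z)² has coefficients 1,4,4,0,0,0,0 for degrees 0…6.
Finally multiplying by (1 + z + z² + z³ + z⁴ + z⁵), the product of all factors after the first has coefficients 1,5,9,9,9,9,8 for degrees 0…6.
[z⁶] = 1·8 − 2·9 + 1·9 + 1·9 = 8.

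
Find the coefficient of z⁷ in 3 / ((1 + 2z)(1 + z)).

The denominator gives the recurrence a_n = −3a_(n−1) − 2a_(n−2) for n ≥ 2; the numerator fixes a_0 = 3, a_1 = -9.
Iterating: 3, -9, 21, -45, 93, -189, 381, -765, so a_7 = -765.

-765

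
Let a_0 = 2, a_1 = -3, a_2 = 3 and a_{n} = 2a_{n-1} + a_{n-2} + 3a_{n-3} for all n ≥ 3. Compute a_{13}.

143457

The ordinary generating function has denominator 1 - 2q - q^2 - 3q^3.
Iterating the recurrence: a_0,…,a_{13} = 2, -3, 3, 9, 12, 42, 123, 324, 897, 2487, 6843, 18864, 52032, 143457.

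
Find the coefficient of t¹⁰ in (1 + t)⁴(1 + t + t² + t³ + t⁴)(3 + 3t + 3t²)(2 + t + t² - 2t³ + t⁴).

(1 + t)⁴ has coefficients 1,4,6,4,1 for degrees 0…4.
(1 + t + t² + t³ + t⁴) has coefficients 1,1,1,1,1,0,0,0,0,0,0 for degrees 0…10.
Multiplying by (3 + 3t + 3t²) gives running coefficients 3,6,9,9,9,6,3,0,0,0,0 for degrees 0…10.
Finally multiplying by (2 + t + t² - 2t³ + t⁴), the product of all factors after the first has coefficients 6,15,27,27,27,18,12,0,0,0,3 for degrees 0…10.
[t¹⁰] = 1·3 + 4·0 + 6·0 + 4·0 + 1·12 = 15.

15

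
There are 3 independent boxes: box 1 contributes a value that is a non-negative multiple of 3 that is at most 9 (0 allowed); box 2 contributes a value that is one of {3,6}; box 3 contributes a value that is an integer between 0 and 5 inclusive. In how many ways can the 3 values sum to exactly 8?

The generating function for the choices is (1 + x³ + x⁶ + x⁹)·(x³ + x⁶)·(1 + x + x² + x³ + x⁴ + x⁵); the count is [x⁸].
(1 + x³ + x⁶ + x⁹) has coefficients 1,0,0,1,0,0,1,0,0 for degrees 0…8.
(x³ + x⁶) has coefficients 0,0,0,1,0,0,1,0,0 for degrees 0…8.
Finally multiplying by (1 + x + x² + x³ + x⁴ + x⁵), the product of all factors after the first has coefficients 0,0,0,1,1,1,2,2,2 for degrees 0…8.
[x⁸] = 1·2 + 1·1 + 1·0 = 3.

3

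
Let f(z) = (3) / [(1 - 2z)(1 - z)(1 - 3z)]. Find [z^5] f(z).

The denominator gives the recurrence a_n = 6a_(n−1) − 11a_(n−2) + 6a_(n−3) for n ≥ 3; the numerator fixes a_0 = 3, a_1 = 18, a_2 = 75.
Iterating: 3, 18, 75, 270, 903, 2898, so a_5 = 2898.

2898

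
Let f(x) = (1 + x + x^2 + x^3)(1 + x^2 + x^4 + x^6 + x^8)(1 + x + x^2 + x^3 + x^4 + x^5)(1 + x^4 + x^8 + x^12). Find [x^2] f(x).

4

(1 + x + x^2 + x^3) has coefficients 1,1,1 for degrees 0…2.
(1 + x^2 + x^4 + x^6 + x^8) has coefficients 1,0,1 for degrees 0…2.
Multiplying by (1 + x + x^2 + x^3 + x^4 + x^5) gives running coefficients 1,1,2 for degrees 0…2.
Finally multiplying by (1 + x^4 + x^8 + x^12), the product of all factors after the first has coefficients 1,1,2 for degrees 0…2.
[x^2] = 1·2 + 1·1 + 1·1 = 4.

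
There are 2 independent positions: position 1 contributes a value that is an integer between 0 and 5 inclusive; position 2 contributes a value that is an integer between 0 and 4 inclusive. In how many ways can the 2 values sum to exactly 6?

The generating function for the choices is (1 + z + z² + z³ + z⁴ + z⁵)·(1 + z + z² + z³ + z⁴); the count is [z⁶].
(1 + z + z² + z³ + z⁴ + z⁵) has coefficients 1,1,1,1,1,1 for degrees 0…5.
(1 + z + z² + z³ + z⁴) has coefficients 1,1,1,1,1,0,0 for degrees 0…6.
[z⁶] = 1·0 + 1·0 + 1·1 + 1·1 + 1·1 + 1·1 = 4.

4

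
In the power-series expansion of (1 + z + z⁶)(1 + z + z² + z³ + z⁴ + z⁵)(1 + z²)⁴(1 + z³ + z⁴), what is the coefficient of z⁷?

(1 + z + z⁶) has coefficients 1,1,0,0,0,0,1 for degrees 0…6.
(1 + z + z² + z³ + z⁴ + z⁵) has coefficients 1,1,1,1,1,1,0,0 for degrees 0…7.
Multiplying by (1 + z²)⁴ gives running coefficients 1,1,5,5,11,11,14,14 for degrees 0…7.
Finally multiplying by (1 + z³ + z⁴), the product of all factors after the first has coefficients 1,1,5,6,13,17,24,30 for degrees 0…7.
[z⁷] = 1·30 + 1·24 + 1·1 = 55.

55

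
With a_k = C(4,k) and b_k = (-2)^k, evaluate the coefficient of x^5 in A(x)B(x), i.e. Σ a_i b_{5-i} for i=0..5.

-2

Write out a_i and b_{5-i} for i = 0,…,5 and sum the products.
Σ = 1·(-32) + 4·16 + 6·(-8) + 4·4 + 1·(-2) + 0·1 = -2.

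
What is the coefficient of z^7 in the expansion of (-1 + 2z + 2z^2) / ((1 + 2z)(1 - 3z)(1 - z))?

Partial fractions give a closed form: a_n = (-2/5)·(-2)^n + (-1/10)·3^n + (-1/2)·1^n.
At n = 7: a_7 = -168.

-168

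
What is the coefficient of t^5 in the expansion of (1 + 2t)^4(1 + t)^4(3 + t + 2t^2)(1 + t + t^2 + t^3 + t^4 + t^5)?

(1 + 2t)^4 has coefficients 1,8,24,32,16 for degrees 0…4.
(1 + t)^4 has coefficients 1,4,6,4,1,0 for degrees 0…5.
Multiplying by (3 + t + 2t^2) gives running coefficients 3,13,24,26,19,9 for degrees 0…5.
Finally multiplying by (1 + t + t^2 + t^3 + t^4 + t^5), the product of all factors after the first has coefficients 3,16,40,66,85,94 for degrees 0…5.
[t^5] = 1·94 + 8·85 + 24·66 + 32·40 + 16·16 = 3894.

3894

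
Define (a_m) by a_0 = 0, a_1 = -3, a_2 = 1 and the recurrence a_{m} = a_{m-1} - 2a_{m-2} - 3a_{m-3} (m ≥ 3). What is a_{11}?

-218

The ordinary generating function has denominator 1 - x + 2x^2 + 3x^3.
Iterating the recurrence: a_0,…,a_{11} = 0, -3, 1, 7, 14, -3, -52, -88, 25, 357, 571, -218.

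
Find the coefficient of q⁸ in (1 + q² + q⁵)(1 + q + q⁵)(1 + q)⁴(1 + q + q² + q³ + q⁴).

78

(1 + q² + q⁵) has coefficients 1,0,1,0,0,1 for degrees 0…5.
(1 + q + q⁵) has coefficients 1,1,0,0,0,1,0,0,0 for degrees 0…8.
Multiplying by (1 + q)⁴ gives running coefficients 1,5,10,10,5,2,4,6,4 for degrees 0…8.
Finally multiplying by (1 + q + q² + q³ + q⁴), the product of all factors after the first has coefficients 1,6,16,26,31,32,31,27,21 for degrees 0…8.
[q⁸] = 1·21 + 1·31 + 1·26 = 78.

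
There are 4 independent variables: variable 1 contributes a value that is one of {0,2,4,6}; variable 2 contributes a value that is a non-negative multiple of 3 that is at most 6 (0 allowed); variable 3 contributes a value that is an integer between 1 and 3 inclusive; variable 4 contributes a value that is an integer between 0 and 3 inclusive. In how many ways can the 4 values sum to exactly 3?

The generating function for the choices is (1 + q^2 + q^4 + q^6)·(1 + q^3 + q^6)·(q + q^2 + q^3)·(1 + q + q^2 + q^3); the count is [q^3].
(1 + q^2 + q^4 + q^6) has coefficients 1,0,1,0 for degrees 0…3.
(1 + q^3 + q^6) has coefficients 1,0,0,1 for degrees 0…3.
Multiplying by (q + q^2 + q^3) gives running coefficients 0,1,1,1 for degrees 0…3.
Finally multiplying by (1 + q + q^2 + q^3), the product of all factors after the first has coefficients 0,1,2,3 for degrees 0…3.
[q^3] = 1·3 + 1·1 = 4.

4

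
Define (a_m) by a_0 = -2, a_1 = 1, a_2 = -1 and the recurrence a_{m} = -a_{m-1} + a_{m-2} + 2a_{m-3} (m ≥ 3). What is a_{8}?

-1

The ordinary generating function has denominator 1 + x - x^2 - 2x^3.
Iterating the recurrence: a_0,…,a_{8} = -2, 1, -1, -2, 3, -7, 6, -7, -1.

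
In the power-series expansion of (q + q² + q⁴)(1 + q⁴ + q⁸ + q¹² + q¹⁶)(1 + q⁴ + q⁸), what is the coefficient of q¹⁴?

3

(q + q² + q⁴) has coefficients 0,1,1,0,1 for degrees 0…4.
(1 + q⁴ + q⁸ + q¹² + q¹⁶) has coefficients 1,0,0,0,1,0,0,0,1,0,0,0,1,0,0 for degrees 0…14.
Finally multiplying by (1 + q⁴ + q⁸), the product of all factors after the first has coefficients 1,0,0,0,2,0,0,0,3,0,0,0,3,0,0 for degrees 0…14.
[q¹⁴] = 1·0 + 1·3 + 1·0 = 3.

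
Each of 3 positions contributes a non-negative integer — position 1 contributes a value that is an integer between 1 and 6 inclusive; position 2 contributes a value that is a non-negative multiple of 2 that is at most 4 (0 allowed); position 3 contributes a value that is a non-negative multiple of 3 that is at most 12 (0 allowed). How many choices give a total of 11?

The generating function for the choices is (q + q² + q³ + q⁴ + q⁵ + q⁶)·(1 + q² + q⁴)·(1 + q³ + q⁶ + q⁹ + q¹²); the count is [q¹¹].
(q + q² + q³ + q⁴ + q⁵ + q⁶) has coefficients 0,1,1,1,1,1,1 for degrees 0…6.
(1 + q² + q⁴) has coefficients 1,0,1,0,1,0,0,0,0,0,0,0 for degrees 0…11.
Finally multiplying by (1 + q³ + q⁶ + q⁹ + q¹²), the product of all factors after the first has coefficients 1,0,1,1,1,1,1,1,1,1,1,1 for degrees 0…11.
[q¹¹] = 1·1 + 1·1 + 1·1 + 1·1 + 1·1 + 1·1 = 6.

6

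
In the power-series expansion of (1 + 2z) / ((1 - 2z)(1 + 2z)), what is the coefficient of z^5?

Partial fractions give a closed form: a_n = (1)·2^n.
At n = 5: a_5 = 32.

32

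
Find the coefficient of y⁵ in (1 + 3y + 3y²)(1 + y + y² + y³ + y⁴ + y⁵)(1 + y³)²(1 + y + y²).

45

(1 + 3y + 3y²) has coefficients 1,3,3 for degrees 0…2.
(1 + y + y² + y³ + y⁴ + y⁵) has coefficients 1,1,1,1,1,1 for degrees 0…5.
Multiplying by (1 + y³)² gives running coefficients 1,1,1,3,3,3 for degrees 0…5.
Finally multiplying by (1 + y + y²), the product of all factors after the first has coefficients 1,2,3,5,7,9 for degrees 0…5.
[y⁵] = 1·9 + 3·7 + 3·5 = 45.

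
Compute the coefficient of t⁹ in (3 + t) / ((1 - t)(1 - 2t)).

3580

Partial fractions give a closed form: a_n = (-4)·1^n + (7)·2^n.
At n = 9: a_9 = 3580.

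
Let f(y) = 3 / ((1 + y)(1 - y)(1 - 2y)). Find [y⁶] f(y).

Partial fractions give a closed form: a_n = (1/2)·(-1)^n + (-3/2)·1^n + (4)·2^n.
At n = 6: a_6 = 255.

255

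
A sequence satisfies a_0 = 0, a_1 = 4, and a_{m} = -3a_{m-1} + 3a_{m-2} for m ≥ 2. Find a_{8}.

-37260

The ordinary generating function has denominator 1 + 3q - 3q^2.
Iterating the recurrence: a_0,…,a_{8} = 0, 4, -12, 48, -180, 684, -2592, 9828, -37260.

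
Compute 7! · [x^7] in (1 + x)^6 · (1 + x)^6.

The EGF product rule gives c_7 = Σ_{k_1+k_2=7} C(7; k_1,k_2) · ∏ g_i(k_i), where (1+x)^6 gives the falling factorial (6)_k; (1+x)^6 gives the falling factorial (6)_k.
g_1(k) for k = 0…7: 1, 6, 30, 120, 360, 720, 720, 0.
g_2(k) for k = 0…7: 1, 6, 30, 120, 360, 720, 720, 0.
c_7 = Σ_k C(7,k)·g_1(k)·g_2(7−k) = 7·6·720 + 21·30·720 + 35·120·360 + 35·360·120 + 21·720·30 + 7·720·6 = 30240 + 453600 + 1512000 + 1512000 + 453600 + 30240 = 3991680.

3991680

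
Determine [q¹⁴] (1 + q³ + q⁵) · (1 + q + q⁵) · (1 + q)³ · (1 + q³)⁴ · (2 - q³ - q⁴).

-10

(1 + q³ + q⁵) has coefficients 1,0,0,1,0,1 for degrees 0…5.
(1 + q + q⁵) has coefficients 1,1,0,0,0,1,0,0,0,0,0,0,0,0,0 for degrees 0…14.
Multiplying by (1 + q)³ gives running coefficients 1,4,6,4,1,1,3,3,1,0,0,0,0,0,0 for degrees 0…14.
Multiplying by (1 + q³)⁴ gives running coefficients 1,4,6,8,17,25,25,31,41,40,34,34,35,26,16 for degrees 0…14.
Finally multiplying by (2 - q³ - q⁴), the product of all factors after the first has coefficients 2,8,12,15,29,40,36,37,40,30,12,-4,-11,-22,-36 for degrees 0…14.
[q¹⁴] = 1·(-36) + 1·(-4) + 1·30 = -10.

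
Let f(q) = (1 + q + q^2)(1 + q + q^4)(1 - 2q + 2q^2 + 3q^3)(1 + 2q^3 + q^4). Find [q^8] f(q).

(1 + q + q^2) has coefficients 1,1,1 for degrees 0…2.
(1 + q + q^4) has coefficients 1,1,0,0,1,0,0,0,0 for degrees 0…8.
Multiplying by (1 - 2q + 2q^2 + 3q^3) gives running coefficients 1,-1,0,5,4,-2,2,3,0 for degrees 0…8.
Finally multiplying by (1 + 2q^3 + q^4), the product of all factors after the first has coefficients 1,-1,0,7,3,-3,12,16,0 for degrees 0…8.
[q^8] = 1·0 + 1·16 + 1·12 = 28.

28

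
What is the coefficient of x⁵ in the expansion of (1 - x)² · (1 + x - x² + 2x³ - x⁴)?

(1 - x)² has coefficients 1,-2,1 for degrees 0…2.
(1 + x - x² + 2x³ - x⁴) has coefficients 1,1,-1,2,-1,0 for degrees 0…5.
[x⁵] = 1·0 − 2·(-1) + 1·2 = 4.

4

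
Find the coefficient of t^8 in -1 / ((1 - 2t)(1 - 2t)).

-2304

The denominator gives the recurrence a_n = 4a_(n−1) − 4a_(n−2) for n ≥ 2; the numerator fixes a_0 = -1, a_1 = -4.
Iterating: -1, -4, -12, -32, -80, -192, -448, -1024, -2304, so a_8 = -2304.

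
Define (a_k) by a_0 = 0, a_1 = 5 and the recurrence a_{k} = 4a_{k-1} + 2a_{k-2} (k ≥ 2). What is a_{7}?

35240

The ordinary generating function has denominator 1 - 4q - 2q^2.
Iterating the recurrence: a_0,…,a_{7} = 0, 5, 20, 90, 400, 1780, 7920, 35240.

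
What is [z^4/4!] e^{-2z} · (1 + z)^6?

The EGF product rule gives c_4 = Σ_{k_1+k_2=4} C(4; k_1,k_2) · ∏ g_i(k_i), where e^{-2z} gives (-2)^k; (1+z)^6 gives the falling factorial (6)_k.
g_1(k) for k = 0…4: 1, -2, 4, -8, 16.
g_2(k) for k = 0…4: 1, 6, 30, 120, 360.
c_4 = Σ_k C(4,k)·g_1(k)·g_2(4−k) = 1·1·360 + 4·(-2)·120 + 6·4·30 + 4·(-8)·6 + 1·16·1 = 360 − 960 + 720 − 192 + 16 = -56.

-56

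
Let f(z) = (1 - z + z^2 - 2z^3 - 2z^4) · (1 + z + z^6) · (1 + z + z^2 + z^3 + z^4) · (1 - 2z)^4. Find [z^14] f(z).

(1 - z + z^2 - 2z^3 - 2z^4) has coefficients 1,-1,1,-2,-2 for degrees 0…4.
(1 + z + z^6) has coefficients 1,1,0,0,0,0,1,0,0,0,0,0,0,0,0 for degrees 0…14.
Multiplying by (1 + z + z^2 + z^3 + z^4) gives running coefficients 1,2,2,2,2,1,1,1,1,1,1,0,0,0,0 for degrees 0…14.
Finally multiplying by (1 - 2z)^4, the product of all factors after the first has coefficients 1,-6,10,2,-14,1,9,-15,17,1,1,0,8,-16,16 for degrees 0…14.
[z^14] = 1·16 − 1·(-16) + 1·8 − 2·0 − 2·1 = 38.

38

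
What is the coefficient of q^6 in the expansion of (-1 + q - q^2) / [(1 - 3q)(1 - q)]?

The denominator gives the recurrence a_n = 4a_(n−1) − 3a_(n−2) for n ≥ 3; the numerator fixes a_0 = -1, a_1 = -3, a_2 = -10.
Iterating: -1, -3, -10, -31, -94, -283, -850, so a_6 = -850.

-850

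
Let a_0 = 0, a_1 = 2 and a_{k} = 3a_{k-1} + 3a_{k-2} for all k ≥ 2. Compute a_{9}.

The ordinary generating function has denominator 1 - 3q - 3q^2.
Iterating the recurrence: a_0,…,a_{9} = 0, 2, 6, 24, 90, 342, 1296, 4914, 18630, 70632.

70632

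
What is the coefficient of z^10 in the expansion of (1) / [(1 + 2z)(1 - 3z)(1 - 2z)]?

105469

Partial fractions give a closed form: a_n = (1/5)·(-2)^n + (9/5)·3^n + (-1)·2^n.
At n = 10: a_10 = 105469.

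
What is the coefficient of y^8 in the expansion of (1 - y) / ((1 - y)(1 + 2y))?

256

The denominator gives the recurrence a_n = −a_(n−1) + 2a_(n−2) for n ≥ 3; the numerator fixes a_0 = 1, a_1 = -2, a_2 = 4.
Iterating: 1, -2, 4, -8, 16, -32, 64, -128, 256, so a_8 = 256.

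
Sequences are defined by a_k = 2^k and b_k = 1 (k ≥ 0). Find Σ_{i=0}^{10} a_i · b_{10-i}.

2047

This is [x^10] in the product of the two ordinary generating functions.
Σ = 1·1 + 2·1 + 4·1 + 8·1 + 16·1 + 32·1 + 64·1 + 128·1 + 256·1 + 512·1 + 1024·1 = 2047.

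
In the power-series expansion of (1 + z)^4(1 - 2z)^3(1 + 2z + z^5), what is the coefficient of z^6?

(1 + z)^4 has coefficients 1,4,6,4,1 for degrees 0…4.
(1 - 2z)^3 has coefficients 1,-6,12,-8,0,0,0 for degrees 0…6.
Finally multiplying by (1 + 2z + z^5), the product of all factors after the first has coefficients 1,-4,0,16,-16,1,-6 for degrees 0…6.
[z^6] = 1·(-6) + 4·1 + 6·(-16) + 4·16 + 1·0 = -34.

-34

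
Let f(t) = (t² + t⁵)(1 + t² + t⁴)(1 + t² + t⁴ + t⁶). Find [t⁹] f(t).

3

(t² + t⁵) has coefficients 0,0,1,0,0,1 for degrees 0…5.
(1 + t² + t⁴) has coefficients 1,0,1,0,1,0,0,0,0,0 for degrees 0…9.
Finally multiplying by (1 + t² + t⁴ + t⁶), the product of all factors after the first has coefficients 1,0,2,0,3,0,3,0,2,0 for degrees 0…9.
[t⁹] = 1·0 + 1·3 = 3.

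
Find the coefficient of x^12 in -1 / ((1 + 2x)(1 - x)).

-2731

Partial fractions give a closed form: a_n = (-2/3)·(-2)^n + (-1/3)·1^n.
At n = 12: a_12 = -2731.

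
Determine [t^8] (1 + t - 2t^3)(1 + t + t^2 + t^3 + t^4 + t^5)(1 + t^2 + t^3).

-3

(1 + t - 2t^3) has coefficients 1,1,0,-2 for degrees 0…3.
(1 + t + t^2 + t^3 + t^4 + t^5) has coefficients 1,1,1,1,1,1,0,0,0 for degrees 0…8.
Finally multiplying by (1 + t^2 + t^3), the product of all factors after the first has coefficients 1,1,2,3,3,3,2,2,1 for degrees 0…8.
[t^8] = 1·1 + 1·2 − 2·3 = -3.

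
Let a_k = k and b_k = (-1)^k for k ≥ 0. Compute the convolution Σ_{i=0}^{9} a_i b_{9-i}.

The convolution is the t^9 coefficient of A(t)B(t).
Σ = 0·(-1) + 1·1 + 2·(-1) + 3·1 + 4·(-1) + 5·1 + 6·(-1) + 7·1 + 8·(-1) + 9·1 = 5.

5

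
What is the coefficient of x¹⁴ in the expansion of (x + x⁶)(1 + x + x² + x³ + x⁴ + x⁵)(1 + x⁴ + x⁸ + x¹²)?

(x + x⁶) has coefficients 0,1,0,0,0,0,1 for degrees 0…6.
(1 + x + x² + x³ + x⁴ + x⁵) has coefficients 1,1,1,1,1,1,0,0,0,0,0,0,0,0,0 for degrees 0…14.
Finally multiplying by (1 + x⁴ + x⁸ + x¹²), the product of all factors after the first has coefficients 1,1,1,1,2,2,1,1,2,2,1,1,2,2,1 for degrees 0…14.
[x¹⁴] = 1·2 + 1·2 = 4.

4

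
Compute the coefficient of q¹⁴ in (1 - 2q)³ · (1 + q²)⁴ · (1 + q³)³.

55

(1 - 2q)³ has coefficients 1,-6,12,-8 for degrees 0…3.
(1 + q²)⁴ has coefficients 1,0,4,0,6,0,4,0,1,0,0,0,0,0,0 for degrees 0…14.
Finally multiplying by (1 + q³)³, the product of all factors after the first has coefficients 1,0,4,3,6,12,7,18,13,13,18,7,12,6,3 for degrees 0…14.
[q¹⁴] = 1·3 − 6·6 + 12·12 − 8·7 = 55.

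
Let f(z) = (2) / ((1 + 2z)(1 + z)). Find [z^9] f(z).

-2046

Partial fractions give a closed form: a_n = (4)·(-2)^n + (-2)·(-1)^n.
At n = 9: a_9 = -2046.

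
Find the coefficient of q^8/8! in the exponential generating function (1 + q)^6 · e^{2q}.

1081600

The EGF product rule gives c_8 = Σ_{k_1+k_2=8} C(8; k_1,k_2) · ∏ g_i(k_i), where (1+q)^6 gives the falling factorial (6)_k; e^{2q} gives (2)^k.
g_1(k) for k = 0…8: 1, 6, 30, 120, 360, 720, 720, 0, 0.
g_2(k) for k = 0…8: 1, 2, 4, 8, 16, 32, 64, 128, 256.
c_8 = Σ_k C(8,k)·g_1(k)·g_2(8−k) = 1·1·256 + 8·6·128 + 28·30·64 + 56·120·32 + 70·360·16 + 56·720·8 + 28·720·4 = 256 + 6144 + 53760 + 215040 + 403200 + 322560 + 80640 = 1081600.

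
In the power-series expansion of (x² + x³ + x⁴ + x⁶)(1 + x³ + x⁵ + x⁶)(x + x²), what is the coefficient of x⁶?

(x² + x³ + x⁴ + x⁶) has coefficients 0,0,1,1,1,0,1 for degrees 0…6.
(1 + x³ + x⁵ + x⁶) has coefficients 1,0,0,1,0,1,1 for degrees 0…6.
Finally multiplying by (x + x²), the product of all factors after the first has coefficients 0,1,1,0,1,1,1 for degrees 0…6.
[x⁶] = 1·1 + 1·0 + 1·1 + 1·0 = 2.

2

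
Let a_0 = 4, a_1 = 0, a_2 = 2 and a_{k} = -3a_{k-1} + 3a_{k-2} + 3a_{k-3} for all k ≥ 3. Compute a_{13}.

1597644

The ordinary generating function has denominator 1 + 3t - 3t^2 - 3t^3.
Iterating the recurrence: a_0,…,a_{13} = 4, 0, 2, 6, -12, 60, -198, 738, -2628, 9504, -34182, 123174, -443556, 1597644.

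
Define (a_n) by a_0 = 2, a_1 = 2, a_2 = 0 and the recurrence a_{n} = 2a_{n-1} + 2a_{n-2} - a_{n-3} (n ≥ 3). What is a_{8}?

The ordinary generating function has denominator 1 - 2q - 2q^2 + q^3.
Iterating the recurrence: a_0,…,a_{8} = 2, 2, 0, 2, 2, 8, 18, 50, 128.

128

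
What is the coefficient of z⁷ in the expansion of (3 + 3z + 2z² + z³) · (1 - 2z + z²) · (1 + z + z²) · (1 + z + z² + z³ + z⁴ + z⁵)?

-3

(3 + 3z + 2z² + z³) has coefficients 3,3,2,1 for degrees 0…3.
(1 - 2z + z²) has coefficients 1,-2,1,0,0,0,0,0 for degrees 0…7.
Multiplying by (1 + z + z²) gives running coefficients 1,-1,0,-1,1,0,0,0 for degrees 0…7.
Finally multiplying by (1 + z + z² + z³ + z⁴ + z⁵), the product of all factors after the first has coefficients 1,0,0,-1,0,0,-1,0 for degrees 0…7.
[z⁷] = 3·0 + 3·(-1) + 2·0 + 1·0 = -3.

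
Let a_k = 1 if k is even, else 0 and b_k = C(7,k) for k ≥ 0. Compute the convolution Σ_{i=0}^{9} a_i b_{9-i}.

This is [x^9] in the product of the two ordinary generating functions.
Σ = 1·0 + 0·0 + 1·1 + 0·7 + 1·21 + 0·35 + 1·35 + 0·21 + 1·7 + 0·1 = 64.

64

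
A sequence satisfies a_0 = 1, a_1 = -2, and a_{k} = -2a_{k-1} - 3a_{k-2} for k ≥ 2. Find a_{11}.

The ordinary generating function has denominator 1 + 2x + 3x^2.
Iterating the recurrence: a_0,…,a_{11} = 1, -2, 1, 4, -11, 10, 13, -56, 73, 22, -263, 460.

460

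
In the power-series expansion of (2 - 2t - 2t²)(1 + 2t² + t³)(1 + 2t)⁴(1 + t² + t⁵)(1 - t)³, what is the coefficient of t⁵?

-22

(2 - 2t - 2t²) has coefficients 2,-2,-2 for degrees 0…2.
(1 + 2t² + t³) has coefficients 1,0,2,1,0,0 for degrees 0…5.
Multiplying by (1 + 2t)⁴ gives running coefficients 1,8,26,49,72,88 for degrees 0…5.
Multiplying by (1 + t² + t⁵) gives running coefficients 1,8,27,57,98,138 for degrees 0…5.
Finally multiplying by (1 - t)³, the product of all factors after the first has coefficients 1,5,6,-1,0,-12 for degrees 0…5.
[t⁵] = 2·(-12) − 2·0 − 2·(-1) = -22.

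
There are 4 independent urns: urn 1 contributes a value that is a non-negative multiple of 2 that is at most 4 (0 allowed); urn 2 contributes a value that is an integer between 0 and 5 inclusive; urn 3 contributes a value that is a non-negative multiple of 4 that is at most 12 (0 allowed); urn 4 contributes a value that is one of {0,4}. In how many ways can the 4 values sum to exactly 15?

The generating function for the choices is (1 + t^2 + t^4)·(1 + t + t^2 + t^3 + t^4 + t^5)·(1 + t^4 + t^8 + t^12)·(1 + t^4); the count is [t^15].
(1 + t^2 + t^4) has coefficients 1,0,1,0,1 for degrees 0…4.
(1 + t + t^2 + t^3 + t^4 + t^5) has coefficients 1,1,1,1,1,1,0,0,0,0,0,0,0,0,0,0 for degrees 0…15.
Multiplying by (1 + t^4 + t^8 + t^12) gives running coefficients 1,1,1,1,2,2,1,1,2,2,1,1,2,2,1,1 for degrees 0…15.
Finally multiplying by (1 + t^4), the product of all factors after the first has coefficients 1,1,1,1,3,3,2,2,4,4,2,2,4,4,2,2 for degrees 0…15.
[t^15] = 1·2 + 1·4 + 1·2 = 8.

8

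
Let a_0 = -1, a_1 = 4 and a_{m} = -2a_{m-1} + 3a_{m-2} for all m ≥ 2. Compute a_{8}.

The ordinary generating function has denominator 1 + 2q - 3q^2.
Iterating the recurrence: a_0,…,a_{8} = -1, 4, -11, 34, -101, 304, -911, 2734, -8201.

-8201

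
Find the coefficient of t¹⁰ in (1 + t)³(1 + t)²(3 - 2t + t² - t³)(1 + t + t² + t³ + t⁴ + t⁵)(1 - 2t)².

37

(1 + t)³ has coefficients 1,3,3,1 for degrees 0…3.
(1 + t)² has coefficients 1,2,1,0,0,0,0,0,0,0,0 for degrees 0…10.
Multiplying by (3 - 2t + t² - t³) gives running coefficients 3,4,0,-1,-1,-1,0,0,0,0,0 for degrees 0…10.
Multiplying by (1 + t + t² + t³ + t⁴ + t⁵) gives running coefficients 3,7,7,6,5,4,1,-3,-3,-2,-1 for degrees 0…10.
Finally multiplying by (1 - 2t)², the product of all factors after the first has coefficients 3,-5,-9,6,9,8,5,9,13,-2,-5 for degrees 0…10.
[t¹⁰] = 1·(-5) + 3·(-2) + 3·13 + 1·9 = 37.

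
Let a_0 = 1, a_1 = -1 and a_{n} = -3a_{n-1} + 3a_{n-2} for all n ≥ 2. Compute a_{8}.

The ordinary generating function has denominator 1 + 3z - 3z^2.
Iterating the recurrence: a_0,…,a_{8} = 1, -1, 6, -21, 81, -306, 1161, -4401, 16686.

16686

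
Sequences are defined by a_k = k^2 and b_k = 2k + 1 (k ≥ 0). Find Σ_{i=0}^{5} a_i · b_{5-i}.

Write out a_i and b_{5-i} for i = 0,…,5 and sum the products.
Σ = 0·11 + 1·9 + 4·7 + 9·5 + 16·3 + 25·1 = 155.

155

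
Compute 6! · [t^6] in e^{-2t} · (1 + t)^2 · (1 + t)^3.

64

The EGF product rule gives c_6 = Σ_{k_1+k_2+k_3=6} C(6; k_1,k_2,k_3) · ∏ g_i(k_i), where e^{-2t} gives (-2)^k; (1+t)^2 gives the falling factorial (2)_k; (1+t)^3 gives the falling factorial (3)_k.
g_1(k) for k = 0…6: 1, -2, 4, -8, 16, -32, 64.
g_2(k) for k = 0…6: 1, 2, 2, 0, 0, 0, 0.
g_3(k) for k = 0…6: 1, 3, 6, 6, 0, 0, 0.
First combine the last two factors: h(k) = Σ_j C(k,j)·g_2(j)·g_3(k−j) for k = 0…6: 1, 5, 20, 60, 120, 120, 0.
c_6 = Σ_k C(6,k)·g_1(k)·h(6−k) = 6·(-2)·120 + 15·4·120 + 20·(-8)·60 + 15·16·20 + 6·(-32)·5 + 1·64·1 = −1440 + 7200 − 9600 + 4800 − 960 + 64 = 64.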